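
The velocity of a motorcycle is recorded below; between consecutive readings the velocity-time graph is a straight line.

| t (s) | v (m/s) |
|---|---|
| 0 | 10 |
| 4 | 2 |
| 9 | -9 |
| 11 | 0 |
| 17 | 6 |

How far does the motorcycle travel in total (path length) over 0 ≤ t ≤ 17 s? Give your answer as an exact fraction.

1547/22 m

Total distance travelled is ∫|v| dt — sum the magnitudes of each area piece.
0–4 s: |½(10 + 2)(4)| = 24 m
4–9 s: v = 0 at t = 54/11 s; triangle areas 10/11 + 405/22 = 425/22 m
9–11 s: |½(-9 + 0)(2)| = 9 m
11–17 s: |½(0 + 6)(6)| = 18 m
Total distance = 1547/22 m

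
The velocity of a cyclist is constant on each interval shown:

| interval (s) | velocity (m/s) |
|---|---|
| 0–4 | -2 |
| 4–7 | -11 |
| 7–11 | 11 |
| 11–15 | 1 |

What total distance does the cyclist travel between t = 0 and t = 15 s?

89 m

Total distance travelled is ∫|v| dt — sum the magnitudes of each area piece.
0–4 s: |-2| × 4 = 8 m
4–7 s: |-11| × 3 = 33 m
7–11 s: |11| × 4 = 44 m
11–15 s: |1| × 4 = 4 m
Total distance = 89 m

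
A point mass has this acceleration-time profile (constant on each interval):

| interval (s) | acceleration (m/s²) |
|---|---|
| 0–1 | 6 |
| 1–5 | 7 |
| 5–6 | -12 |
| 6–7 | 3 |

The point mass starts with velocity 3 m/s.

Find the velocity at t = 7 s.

28 m/s

Δv equals the area under the a-t graph; then v = v₀ + Δv.
0–1 s: 6 × 1 = 6 m/s
1–5 s: 7 × 4 = 28 m/s
5–6 s: -12 × 1 = -12 m/s
6–7 s: 3 × 1 = 3 m/s
Δv = 25 m/s, so v(7) = 3 + (25) = 28 m/s.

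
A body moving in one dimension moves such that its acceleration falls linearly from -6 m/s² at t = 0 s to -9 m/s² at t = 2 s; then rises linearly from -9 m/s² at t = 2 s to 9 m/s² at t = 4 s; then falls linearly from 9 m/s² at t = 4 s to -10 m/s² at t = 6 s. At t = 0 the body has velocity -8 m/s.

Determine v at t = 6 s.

Δv equals the area under the a-t graph; then v = v₀ + Δv.
0–2 s: ½(-6 + -9)(2) = -15 m/s
2–4 s: ½(-9 + 9)(2) = 0 m/s
4–6 s: ½(9 + -10)(2) = -1 m/s
Δv = -16 m/s, so v(6) = -8 + (-16) = -24 m/s.

-24 m/s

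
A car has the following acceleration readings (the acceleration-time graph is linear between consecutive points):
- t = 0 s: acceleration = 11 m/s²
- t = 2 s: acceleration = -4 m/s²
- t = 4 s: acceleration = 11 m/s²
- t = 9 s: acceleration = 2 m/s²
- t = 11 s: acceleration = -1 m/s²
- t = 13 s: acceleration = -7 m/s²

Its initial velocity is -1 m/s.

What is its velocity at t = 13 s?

Δv equals the area under the a-t graph; then v = v₀ + Δv.
0–2 s: ½(11 + -4)(2) = 7 m/s
2–4 s: ½(-4 + 11)(2) = 7 m/s
4–9 s: ½(11 + 2)(5) = 32.5 m/s
9–11 s: ½(2 + -1)(2) = 1 m/s
11–13 s: ½(-1 + -7)(2) = -8 m/s
Δv = 39.5 m/s, so v(13) = -1 + (39.5) = 38.5 m/s.

38.5 m/s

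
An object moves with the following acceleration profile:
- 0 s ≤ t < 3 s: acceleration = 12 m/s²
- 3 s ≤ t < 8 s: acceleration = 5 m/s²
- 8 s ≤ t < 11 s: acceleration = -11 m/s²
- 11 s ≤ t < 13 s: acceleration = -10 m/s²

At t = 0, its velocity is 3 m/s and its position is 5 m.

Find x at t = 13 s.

On each constant-a segment, Δv = aΔt and Δx = v₀Δt + ½aΔt²; chain segment to segment.
0–3 s: v starts 3 m/s; Δx = 3·3 + ½·12·3² = 63 m; v ends 39 m/s.
3–8 s: v starts 39 m/s; Δx = 39·5 + ½·5·5² = 257.5 m; v ends 64 m/s.
8–11 s: v starts 64 m/s; Δx = 64·3 + ½·-11·3² = 142.5 m; v ends 31 m/s.
11–13 s: v starts 31 m/s; Δx = 31·2 + ½·-10·2² = 42 m; v ends 11 m/s.
x(13) = 5 + Σ Δx = 510 m.

510 m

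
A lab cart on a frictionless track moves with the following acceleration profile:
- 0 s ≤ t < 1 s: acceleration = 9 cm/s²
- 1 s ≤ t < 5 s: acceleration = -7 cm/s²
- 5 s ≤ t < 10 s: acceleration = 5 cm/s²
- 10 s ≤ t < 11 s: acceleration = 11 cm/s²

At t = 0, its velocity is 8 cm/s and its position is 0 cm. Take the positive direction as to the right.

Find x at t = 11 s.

51.5 cm

On each constant-a segment, Δv = aΔt and Δx = v₀Δt + ½aΔt²; chain segment to segment.
0–1 s: v starts 8 cm/s; Δx = 8·1 + ½·9·1² = 12.5 cm; v ends 17 cm/s.
1–5 s: v starts 17 cm/s; Δx = 17·4 + ½·-7·4² = 12 cm; v ends -11 cm/s.
5–10 s: v starts -11 cm/s; Δx = -11·5 + ½·5·5² = 7.5 cm; v ends 14 cm/s.
10–11 s: v starts 14 cm/s; Δx = 14·1 + ½·11·1² = 19.5 cm; v ends 25 cm/s.
x(11) = 0 + Σ Δx = 51.5 cm.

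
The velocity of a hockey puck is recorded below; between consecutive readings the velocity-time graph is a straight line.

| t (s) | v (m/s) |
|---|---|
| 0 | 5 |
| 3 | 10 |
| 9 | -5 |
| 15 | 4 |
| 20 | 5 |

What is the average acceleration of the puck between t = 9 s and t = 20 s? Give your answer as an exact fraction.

10/11 m/s²

Average acceleration = Δv/Δt = (5 − -5)/(20 − 9) = 10/11 m/s².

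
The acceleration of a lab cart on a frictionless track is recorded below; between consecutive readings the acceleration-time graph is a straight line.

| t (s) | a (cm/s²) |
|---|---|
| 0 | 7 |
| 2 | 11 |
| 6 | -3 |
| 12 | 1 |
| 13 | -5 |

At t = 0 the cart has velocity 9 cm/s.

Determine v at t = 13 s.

35 cm/s

Δv equals the area under the a-t graph; then v = v₀ + Δv.
0–2 s: ½(7 + 11)(2) = 18 cm/s
2–6 s: ½(11 + -3)(4) = 16 cm/s
6–12 s: ½(-3 + 1)(6) = -6 cm/s
12–13 s: ½(1 + -5)(1) = -2 cm/s
Δv = 26 cm/s, so v(13) = 9 + (26) = 35 cm/s.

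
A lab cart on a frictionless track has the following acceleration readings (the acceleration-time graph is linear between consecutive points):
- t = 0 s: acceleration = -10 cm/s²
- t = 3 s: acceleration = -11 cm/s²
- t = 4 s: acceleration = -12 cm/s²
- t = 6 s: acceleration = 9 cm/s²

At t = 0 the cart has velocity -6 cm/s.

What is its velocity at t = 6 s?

Δv equals the area under the a-t graph; then v = v₀ + Δv.
0–3 s: ½(-10 + -11)(3) = -31.5 cm/s
3–4 s: ½(-11 + -12)(1) = -11.5 cm/s
4–6 s: ½(-12 + 9)(2) = -3 cm/s
Δv = -46 cm/s, so v(6) = -6 + (-46) = -52 cm/s.

-52 cm/s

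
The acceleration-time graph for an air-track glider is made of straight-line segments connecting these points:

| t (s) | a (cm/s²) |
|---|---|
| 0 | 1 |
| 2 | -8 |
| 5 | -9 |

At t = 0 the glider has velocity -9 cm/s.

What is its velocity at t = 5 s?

-41.5 cm/s

Δv equals the area under the a-t graph; then v = v₀ + Δv.
0–2 s: ½(1 + -8)(2) = -7 cm/s
2–5 s: ½(-8 + -9)(3) = -25.5 cm/s
Δv = -32.5 cm/s, so v(5) = -9 + (-32.5) = -41.5 cm/s.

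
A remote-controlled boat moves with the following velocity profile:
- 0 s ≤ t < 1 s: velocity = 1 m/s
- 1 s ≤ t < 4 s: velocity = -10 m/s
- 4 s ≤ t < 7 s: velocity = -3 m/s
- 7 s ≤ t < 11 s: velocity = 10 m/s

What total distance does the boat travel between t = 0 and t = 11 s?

80 m

Distance (not displacement) is the total path length: add the absolute areas under v-t.
0–1 s: |1| × 1 = 1 m
1–4 s: |-10| × 3 = 30 m
4–7 s: |-3| × 3 = 9 m
7–11 s: |10| × 4 = 40 m
Total distance = 80 m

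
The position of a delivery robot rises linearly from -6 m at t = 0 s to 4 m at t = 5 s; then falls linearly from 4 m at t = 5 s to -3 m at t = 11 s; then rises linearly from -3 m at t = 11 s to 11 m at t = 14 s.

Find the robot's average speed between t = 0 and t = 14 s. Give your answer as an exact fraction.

31/14 m/s

Average speed = (total path length)/(elapsed time); on a piecewise-linear x-t graph the path length is Σ|Δx|.
0–5 s: |Δx| = |4 − -6| = 10 m
5–11 s: |Δx| = |-3 − 4| = 7 m
11–14 s: |Δx| = |11 − -3| = 14 m
Total path = 31 m; average speed = 31/14 = 31/14 m/s.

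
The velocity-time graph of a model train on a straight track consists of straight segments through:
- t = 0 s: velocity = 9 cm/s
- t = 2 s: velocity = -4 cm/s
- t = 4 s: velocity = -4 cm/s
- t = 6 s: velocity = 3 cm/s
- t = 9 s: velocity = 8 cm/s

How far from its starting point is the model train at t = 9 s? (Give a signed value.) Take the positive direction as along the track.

Net displacement equals the area under the velocity-time graph (areas below the axis count negative).
0–2 s: ½(9 + -4)(2) = 5 cm
2–4 s: -4 × 2 = -8 cm
4–6 s: ½(-4 + 3)(2) = -1 cm
6–9 s: ½(3 + 8)(3) = 16.5 cm
Net displacement = 12.5 cm

12.5 cm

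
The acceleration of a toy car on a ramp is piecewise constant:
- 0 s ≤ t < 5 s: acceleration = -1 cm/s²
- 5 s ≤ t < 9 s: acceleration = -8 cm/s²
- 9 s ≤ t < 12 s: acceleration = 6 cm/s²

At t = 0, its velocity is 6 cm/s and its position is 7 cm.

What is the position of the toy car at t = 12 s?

-101.5 cm

On each constant-a segment, Δv = aΔt and Δx = v₀Δt + ½aΔt²; chain segment to segment.
0–5 s: v starts 6 cm/s; Δx = 6·5 + ½·-1·5² = 17.5 cm; v ends 1 cm/s.
5–9 s: v starts 1 cm/s; Δx = 1·4 + ½·-8·4² = -60 cm; v ends -31 cm/s.
9–12 s: v starts -31 cm/s; Δx = -31·3 + ½·6·3² = -66 cm; v ends -13 cm/s.
x(12) = 7 + Σ Δx = -101.5 cm.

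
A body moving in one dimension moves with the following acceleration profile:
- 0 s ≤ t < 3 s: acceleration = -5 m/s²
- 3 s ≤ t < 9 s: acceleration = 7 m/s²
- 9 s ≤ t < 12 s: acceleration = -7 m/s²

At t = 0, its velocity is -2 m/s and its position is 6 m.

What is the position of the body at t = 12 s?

On each constant-a segment, Δv = aΔt and Δx = v₀Δt + ½aΔt²; chain segment to segment.
0–3 s: v starts -2 m/s; Δx = -2·3 + ½·-5·3² = -28.5 m; v ends -17 m/s.
3–9 s: v starts -17 m/s; Δx = -17·6 + ½·7·6² = 24 m; v ends 25 m/s.
9–12 s: v starts 25 m/s; Δx = 25·3 + ½·-7·3² = 43.5 m; v ends 4 m/s.
x(12) = 6 + Σ Δx = 45 m.

45 m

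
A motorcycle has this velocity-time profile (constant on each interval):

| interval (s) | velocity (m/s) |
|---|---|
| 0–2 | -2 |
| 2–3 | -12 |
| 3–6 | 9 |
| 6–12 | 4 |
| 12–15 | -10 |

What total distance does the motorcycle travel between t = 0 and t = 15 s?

97 m

Distance (not displacement) is the total path length: add the absolute areas under v-t.
0–2 s: |-2| × 2 = 4 m
2–3 s: |-12| × 1 = 12 m
3–6 s: |9| × 3 = 27 m
6–12 s: |4| × 6 = 24 m
12–15 s: |-10| × 3 = 30 m
Total distance = 97 m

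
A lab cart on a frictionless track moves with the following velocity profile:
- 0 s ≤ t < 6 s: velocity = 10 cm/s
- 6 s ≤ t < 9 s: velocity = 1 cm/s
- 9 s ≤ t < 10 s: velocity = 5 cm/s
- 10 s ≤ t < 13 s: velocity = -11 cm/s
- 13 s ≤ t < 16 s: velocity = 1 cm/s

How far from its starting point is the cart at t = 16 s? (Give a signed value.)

38 cm

Net displacement equals the area under the velocity-time graph (areas below the axis count negative).
0–6 s: 10 × 6 = 60 cm
6–9 s: 1 × 3 = 3 cm
9–10 s: 5 × 1 = 5 cm
10–13 s: -11 × 3 = -33 cm
13–16 s: 1 × 3 = 3 cm
Net displacement = 38 cm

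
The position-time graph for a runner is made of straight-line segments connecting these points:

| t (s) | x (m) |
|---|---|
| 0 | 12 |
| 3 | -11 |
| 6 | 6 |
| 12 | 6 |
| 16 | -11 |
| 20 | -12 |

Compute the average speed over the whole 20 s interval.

2.9 m/s

Average speed = (total path length)/(elapsed time); on a piecewise-linear x-t graph the path length is Σ|Δx|.
0–3 s: |Δx| = |-11 − 12| = 23 m
3–6 s: |Δx| = |6 − -11| = 17 m
6–12 s: |Δx| = |6 − 6| = 0 m
12–16 s: |Δx| = |-11 − 6| = 17 m
16–20 s: |Δx| = |-12 − -11| = 1 m
Total path = 58 m; average speed = 58/20 = 2.9 m/s.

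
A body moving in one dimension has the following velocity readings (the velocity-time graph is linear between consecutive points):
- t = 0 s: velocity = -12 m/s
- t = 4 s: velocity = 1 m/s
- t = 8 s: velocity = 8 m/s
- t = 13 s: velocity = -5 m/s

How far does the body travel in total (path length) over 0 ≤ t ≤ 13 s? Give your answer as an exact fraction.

1493/26 m

Total distance travelled is ∫|v| dt — sum the magnitudes of each area piece.
0–4 s: v = 0 at t = 48/13 s; triangle areas 288/13 + 2/13 = 290/13 m
4–8 s: |½(1 + 8)(4)| = 18 m
8–13 s: v = 0 at t = 144/13 s; triangle areas 160/13 + 125/26 = 445/26 m
Total distance = 1493/26 m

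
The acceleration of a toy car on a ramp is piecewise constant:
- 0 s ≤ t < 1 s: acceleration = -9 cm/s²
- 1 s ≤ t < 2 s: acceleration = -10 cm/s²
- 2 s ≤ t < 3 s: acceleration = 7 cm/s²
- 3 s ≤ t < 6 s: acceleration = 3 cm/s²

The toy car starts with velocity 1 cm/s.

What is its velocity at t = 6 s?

-2 cm/s

Δv equals the area under the a-t graph; then v = v₀ + Δv.
0–1 s: -9 × 1 = -9 cm/s
1–2 s: -10 × 1 = -10 cm/s
2–3 s: 7 × 1 = 7 cm/s
3–6 s: 3 × 3 = 9 cm/s
Δv = -3 cm/s, so v(6) = 1 + (-3) = -2 cm/s.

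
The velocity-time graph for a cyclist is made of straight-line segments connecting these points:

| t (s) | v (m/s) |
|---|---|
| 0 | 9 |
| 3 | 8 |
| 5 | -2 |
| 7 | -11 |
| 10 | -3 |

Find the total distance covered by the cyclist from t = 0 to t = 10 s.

Total distance travelled is ∫|v| dt — sum the magnitudes of each area piece.
0–3 s: |½(9 + 8)(3)| = 25.5 m
3–5 s: v = 0 at t = 4.6 s; triangle areas 6.4 + 0.4 = 6.8 m
5–7 s: |½(-2 + -11)(2)| = 13 m
7–10 s: |½(-11 + -3)(3)| = 21 m
Total distance = 66.3 m

66.3 m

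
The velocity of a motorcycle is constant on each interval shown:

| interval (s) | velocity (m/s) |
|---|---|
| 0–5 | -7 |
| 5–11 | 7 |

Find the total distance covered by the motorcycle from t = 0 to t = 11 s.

77 m

Total distance travelled is ∫|v| dt — sum the magnitudes of each area piece.
0–5 s: |-7| × 5 = 35 m
5–11 s: |7| × 6 = 42 m
Total distance = 77 m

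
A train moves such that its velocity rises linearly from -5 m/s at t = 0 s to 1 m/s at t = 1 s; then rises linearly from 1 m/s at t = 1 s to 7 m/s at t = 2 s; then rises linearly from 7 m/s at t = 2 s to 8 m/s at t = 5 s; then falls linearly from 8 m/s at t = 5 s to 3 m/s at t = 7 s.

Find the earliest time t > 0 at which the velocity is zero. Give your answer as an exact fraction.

v changes sign on 0–1 s (from -5 to 1); the graph is linear there, so v = 0 at t = 0 + (5)·(1 − 0)/(1 − -5) = 5/6 s.

t = 5/6 s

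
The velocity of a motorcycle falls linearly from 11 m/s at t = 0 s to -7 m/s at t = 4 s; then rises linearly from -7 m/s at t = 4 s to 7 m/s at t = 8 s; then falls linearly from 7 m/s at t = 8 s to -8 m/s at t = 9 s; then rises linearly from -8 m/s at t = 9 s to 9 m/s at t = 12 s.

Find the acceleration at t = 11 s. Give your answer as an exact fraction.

17/3 m/s²

Acceleration is the slope of the v-t graph on 9–12 s: (9 − -8)/(12 − 9) = 17/3 m/s².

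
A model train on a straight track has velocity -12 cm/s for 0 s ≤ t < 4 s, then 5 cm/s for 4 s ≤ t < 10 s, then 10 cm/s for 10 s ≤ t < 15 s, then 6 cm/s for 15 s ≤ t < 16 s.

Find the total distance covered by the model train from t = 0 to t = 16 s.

134 cm

Distance (not displacement) is the total path length: add the absolute areas under v-t.
0–4 s: |-12| × 4 = 48 cm
4–10 s: |5| × 6 = 30 cm
10–15 s: |10| × 5 = 50 cm
15–16 s: |6| × 1 = 6 cm
Total distance = 134 cm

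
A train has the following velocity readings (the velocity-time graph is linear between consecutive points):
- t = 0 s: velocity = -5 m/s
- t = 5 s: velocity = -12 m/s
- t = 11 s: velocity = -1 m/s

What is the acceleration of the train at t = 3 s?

-1.4 m/s²

Acceleration is the slope of the v-t graph on 0–5 s: (-12 − -5)/(5 − 0) = -1.4 m/s².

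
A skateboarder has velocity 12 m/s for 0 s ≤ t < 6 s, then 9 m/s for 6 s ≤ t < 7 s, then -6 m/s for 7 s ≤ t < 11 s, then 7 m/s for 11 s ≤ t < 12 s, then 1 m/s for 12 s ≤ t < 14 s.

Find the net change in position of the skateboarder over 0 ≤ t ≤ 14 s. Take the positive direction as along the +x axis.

Displacement is the signed area under the v-t curve.
0–6 s: 12 × 6 = 72 m
6–7 s: 9 × 1 = 9 m
7–11 s: -6 × 4 = -24 m
11–12 s: 7 × 1 = 7 m
12–14 s: 1 × 2 = 2 m
Net displacement = 66 m

66 m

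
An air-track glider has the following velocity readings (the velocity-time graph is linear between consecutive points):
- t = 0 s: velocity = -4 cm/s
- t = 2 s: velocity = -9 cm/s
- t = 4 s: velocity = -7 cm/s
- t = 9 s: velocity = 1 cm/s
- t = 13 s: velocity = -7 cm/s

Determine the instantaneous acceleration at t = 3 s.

1 cm/s²

Acceleration is the slope of the v-t graph on 2–4 s: (-7 − -9)/(4 − 2) = 1 cm/s².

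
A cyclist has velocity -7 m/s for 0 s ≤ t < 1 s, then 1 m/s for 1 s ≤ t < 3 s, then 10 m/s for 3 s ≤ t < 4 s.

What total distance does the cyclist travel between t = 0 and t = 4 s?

19 m

Distance (not displacement) is the total path length: add the absolute areas under v-t.
0–1 s: |-7| × 1 = 7 m
1–3 s: |1| × 2 = 2 m
3–4 s: |10| × 1 = 10 m
Total distance = 19 m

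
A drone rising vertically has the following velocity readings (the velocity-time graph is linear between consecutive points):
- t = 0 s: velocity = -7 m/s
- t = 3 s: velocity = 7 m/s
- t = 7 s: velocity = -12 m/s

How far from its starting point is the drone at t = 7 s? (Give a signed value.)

Displacement is the signed area under the v-t curve.
0–3 s: ½(-7 + 7)(3) = 0 m
3–7 s: ½(7 + -12)(4) = -10 m
Net displacement = -10 m

-10 m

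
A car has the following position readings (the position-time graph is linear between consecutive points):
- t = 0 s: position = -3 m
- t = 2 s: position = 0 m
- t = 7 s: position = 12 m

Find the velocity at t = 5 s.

2.4 m/s

Velocity is the slope of the x-t graph on 2–7 s: (12 − 0)/(7 − 2) = 2.4 m/s.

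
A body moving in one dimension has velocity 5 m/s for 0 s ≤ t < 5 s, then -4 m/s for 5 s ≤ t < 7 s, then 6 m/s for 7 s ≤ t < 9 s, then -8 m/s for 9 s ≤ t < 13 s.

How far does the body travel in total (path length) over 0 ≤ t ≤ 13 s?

Total distance travelled is ∫|v| dt — sum the magnitudes of each area piece.
0–5 s: |5| × 5 = 25 m
5–7 s: |-4| × 2 = 8 m
7–9 s: |6| × 2 = 12 m
9–13 s: |-8| × 4 = 32 m
Total distance = 77 m

77 m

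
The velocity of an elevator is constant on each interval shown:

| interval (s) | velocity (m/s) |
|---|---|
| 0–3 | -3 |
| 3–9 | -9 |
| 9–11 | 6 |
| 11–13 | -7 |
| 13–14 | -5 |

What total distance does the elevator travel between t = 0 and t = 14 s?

Distance (not displacement) is the total path length: add the absolute areas under v-t.
0–3 s: |-3| × 3 = 9 m
3–9 s: |-9| × 6 = 54 m
9–11 s: |6| × 2 = 12 m
11–13 s: |-7| × 2 = 14 m
13–14 s: |-5| × 1 = 5 m
Total distance = 94 m

94 m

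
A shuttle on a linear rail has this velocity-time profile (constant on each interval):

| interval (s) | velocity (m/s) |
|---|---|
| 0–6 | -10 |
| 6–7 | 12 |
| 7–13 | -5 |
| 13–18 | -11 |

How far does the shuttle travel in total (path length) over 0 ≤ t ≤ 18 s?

157 m

Distance (not displacement) is the total path length: add the absolute areas under v-t.
0–6 s: |-10| × 6 = 60 m
6–7 s: |12| × 1 = 12 m
7–13 s: |-5| × 6 = 30 m
13–18 s: |-11| × 5 = 55 m
Total distance = 157 m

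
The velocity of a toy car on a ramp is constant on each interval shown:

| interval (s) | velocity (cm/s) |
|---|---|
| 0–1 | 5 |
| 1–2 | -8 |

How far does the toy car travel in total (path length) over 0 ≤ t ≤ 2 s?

Total distance travelled is ∫|v| dt — sum the magnitudes of each area piece.
0–1 s: |5| × 1 = 5 cm
1–2 s: |-8| × 1 = 8 cm
Total distance = 13 cm

13 cm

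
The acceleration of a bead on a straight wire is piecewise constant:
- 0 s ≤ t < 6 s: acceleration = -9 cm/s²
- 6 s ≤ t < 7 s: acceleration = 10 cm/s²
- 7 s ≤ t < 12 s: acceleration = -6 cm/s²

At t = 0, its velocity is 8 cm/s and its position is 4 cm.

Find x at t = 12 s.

On each constant-a segment, Δv = aΔt and Δx = v₀Δt + ½aΔt²; chain segment to segment.
0–6 s: v starts 8 cm/s; Δx = 8·6 + ½·-9·6² = -114 cm; v ends -46 cm/s.
6–7 s: v starts -46 cm/s; Δx = -46·1 + ½·10·1² = -41 cm; v ends -36 cm/s.
7–12 s: v starts -36 cm/s; Δx = -36·5 + ½·-6·5² = -255 cm; v ends -66 cm/s.
x(12) = 4 + Σ Δx = -406 cm.

-406 cm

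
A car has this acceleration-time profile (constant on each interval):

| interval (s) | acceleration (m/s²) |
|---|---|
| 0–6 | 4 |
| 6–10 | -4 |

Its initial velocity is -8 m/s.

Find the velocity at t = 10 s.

0 m/s

Δv equals the area under the a-t graph; then v = v₀ + Δv.
0–6 s: 4 × 6 = 24 m/s
6–10 s: -4 × 4 = -16 m/s
Δv = 8 m/s, so v(10) = -8 + (8) = 0 m/s.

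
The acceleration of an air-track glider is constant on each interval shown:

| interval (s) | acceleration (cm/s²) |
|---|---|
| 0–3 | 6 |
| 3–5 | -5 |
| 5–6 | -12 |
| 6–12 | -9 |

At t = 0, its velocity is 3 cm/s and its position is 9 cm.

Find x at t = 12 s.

On each constant-a segment, Δv = aΔt and Δx = v₀Δt + ½aΔt²; chain segment to segment.
0–3 s: v starts 3 cm/s; Δx = 3·3 + ½·6·3² = 36 cm; v ends 21 cm/s.
3–5 s: v starts 21 cm/s; Δx = 21·2 + ½·-5·2² = 32 cm; v ends 11 cm/s.
5–6 s: v starts 11 cm/s; Δx = 11·1 + ½·-12·1² = 5 cm; v ends -1 cm/s.
6–12 s: v starts -1 cm/s; Δx = -1·6 + ½·-9·6² = -168 cm; v ends -55 cm/s.
x(12) = 9 + Σ Δx = -86 cm.

-86 cm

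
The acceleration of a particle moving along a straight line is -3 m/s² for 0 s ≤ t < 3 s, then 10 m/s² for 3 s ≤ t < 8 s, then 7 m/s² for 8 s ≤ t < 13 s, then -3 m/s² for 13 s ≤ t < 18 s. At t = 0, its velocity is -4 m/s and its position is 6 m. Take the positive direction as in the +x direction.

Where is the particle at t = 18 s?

On each constant-a segment, Δv = aΔt and Δx = v₀Δt + ½aΔt²; chain segment to segment.
0–3 s: v starts -4 m/s; Δx = -4·3 + ½·-3·3² = -25.5 m; v ends -13 m/s.
3–8 s: v starts -13 m/s; Δx = -13·5 + ½·10·5² = 60 m; v ends 37 m/s.
8–13 s: v starts 37 m/s; Δx = 37·5 + ½·7·5² = 272.5 m; v ends 72 m/s.
13–18 s: v starts 72 m/s; Δx = 72·5 + ½·-3·5² = 322.5 m; v ends 57 m/s.
x(18) = 6 + Σ Δx = 635.5 m.

635.5 m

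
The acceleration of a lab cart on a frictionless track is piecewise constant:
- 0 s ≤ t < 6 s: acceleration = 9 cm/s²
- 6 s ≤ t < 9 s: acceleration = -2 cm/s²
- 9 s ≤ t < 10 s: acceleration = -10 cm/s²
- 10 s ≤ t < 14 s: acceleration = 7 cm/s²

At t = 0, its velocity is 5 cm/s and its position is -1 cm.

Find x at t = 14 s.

On each constant-a segment, Δv = aΔt and Δx = v₀Δt + ½aΔt²; chain segment to segment.
0–6 s: v starts 5 cm/s; Δx = 5·6 + ½·9·6² = 192 cm; v ends 59 cm/s.
6–9 s: v starts 59 cm/s; Δx = 59·3 + ½·-2·3² = 168 cm; v ends 53 cm/s.
9–10 s: v starts 53 cm/s; Δx = 53·1 + ½·-10·1² = 48 cm; v ends 43 cm/s.
10–14 s: v starts 43 cm/s; Δx = 43·4 + ½·7·4² = 228 cm; v ends 71 cm/s.
x(14) = -1 + Σ Δx = 635 cm.

635 cm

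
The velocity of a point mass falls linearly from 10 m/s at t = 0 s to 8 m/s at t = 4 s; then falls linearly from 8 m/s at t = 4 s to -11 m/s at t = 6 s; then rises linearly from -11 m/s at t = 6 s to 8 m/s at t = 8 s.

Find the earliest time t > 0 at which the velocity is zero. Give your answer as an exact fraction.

v changes sign on 4–6 s (from 8 to -11); the graph is linear there, so v = 0 at t = 4 + (-8)·(6 − 4)/(-11 − 8) = 92/19 s.

t = 92/19 s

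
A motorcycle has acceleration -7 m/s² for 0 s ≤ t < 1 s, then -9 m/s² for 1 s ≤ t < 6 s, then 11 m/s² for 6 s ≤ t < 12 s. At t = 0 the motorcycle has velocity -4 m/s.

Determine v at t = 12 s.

Δv equals the area under the a-t graph; then v = v₀ + Δv.
0–1 s: -7 × 1 = -7 m/s
1–6 s: -9 × 5 = -45 m/s
6–12 s: 11 × 6 = 66 m/s
Δv = 14 m/s, so v(12) = -4 + (14) = 10 m/s.

10 m/s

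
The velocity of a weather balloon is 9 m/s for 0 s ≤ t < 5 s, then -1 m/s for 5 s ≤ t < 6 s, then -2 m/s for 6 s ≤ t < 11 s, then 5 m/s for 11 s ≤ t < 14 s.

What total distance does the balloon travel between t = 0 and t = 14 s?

Total distance travelled is ∫|v| dt — sum the magnitudes of each area piece.
0–5 s: |9| × 5 = 45 m
5–6 s: |-1| × 1 = 1 m
6–11 s: |-2| × 5 = 10 m
11–14 s: |5| × 3 = 15 m
Total distance = 71 m

71 m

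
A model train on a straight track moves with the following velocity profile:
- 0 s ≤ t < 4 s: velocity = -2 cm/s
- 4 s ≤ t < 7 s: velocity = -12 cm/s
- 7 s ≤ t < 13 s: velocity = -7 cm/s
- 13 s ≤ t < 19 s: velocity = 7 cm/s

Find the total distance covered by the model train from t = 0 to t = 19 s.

Distance (not displacement) is the total path length: add the absolute areas under v-t.
0–4 s: |-2| × 4 = 8 cm
4–7 s: |-12| × 3 = 36 cm
7–13 s: |-7| × 6 = 42 cm
13–19 s: |7| × 6 = 42 cm
Total distance = 128 cm

128 cm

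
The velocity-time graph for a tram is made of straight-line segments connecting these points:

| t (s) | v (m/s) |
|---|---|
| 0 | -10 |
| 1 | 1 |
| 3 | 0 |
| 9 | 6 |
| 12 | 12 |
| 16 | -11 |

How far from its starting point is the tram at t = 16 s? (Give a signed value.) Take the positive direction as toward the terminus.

Net displacement equals the area under the velocity-time graph (areas below the axis count negative).
0–1 s: ½(-10 + 1)(1) = -4.5 m
1–3 s: ½(1 + 0)(2) = 1 m
3–9 s: ½(0 + 6)(6) = 18 m
9–12 s: ½(6 + 12)(3) = 27 m
12–16 s: ½(12 + -11)(4) = 2 m
Net displacement = 43.5 m

43.5 m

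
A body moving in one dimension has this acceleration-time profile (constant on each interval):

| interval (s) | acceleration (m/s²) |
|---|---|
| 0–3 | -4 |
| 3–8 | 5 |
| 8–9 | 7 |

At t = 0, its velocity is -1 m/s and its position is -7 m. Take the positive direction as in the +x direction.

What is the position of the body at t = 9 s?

On each constant-a segment, Δv = aΔt and Δx = v₀Δt + ½aΔt²; chain segment to segment.
0–3 s: v starts -1 m/s; Δx = -1·3 + ½·-4·3² = -21 m; v ends -13 m/s.
3–8 s: v starts -13 m/s; Δx = -13·5 + ½·5·5² = -2.5 m; v ends 12 m/s.
8–9 s: v starts 12 m/s; Δx = 12·1 + ½·7·1² = 15.5 m; v ends 19 m/s.
x(9) = -7 + Σ Δx = -15 m.

-15 m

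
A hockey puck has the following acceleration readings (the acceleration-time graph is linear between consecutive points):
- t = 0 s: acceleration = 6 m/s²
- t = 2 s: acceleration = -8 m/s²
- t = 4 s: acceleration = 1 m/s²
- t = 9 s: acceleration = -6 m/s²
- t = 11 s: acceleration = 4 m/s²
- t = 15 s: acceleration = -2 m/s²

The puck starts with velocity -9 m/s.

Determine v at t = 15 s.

Δv equals the area under the a-t graph; then v = v₀ + Δv.
0–2 s: ½(6 + -8)(2) = -2 m/s
2–4 s: ½(-8 + 1)(2) = -7 m/s
4–9 s: ½(1 + -6)(5) = -12.5 m/s
9–11 s: ½(-6 + 4)(2) = -2 m/s
11–15 s: ½(4 + -2)(4) = 4 m/s
Δv = -19.5 m/s, so v(15) = -9 + (-19.5) = -28.5 m/s.

-28.5 m/s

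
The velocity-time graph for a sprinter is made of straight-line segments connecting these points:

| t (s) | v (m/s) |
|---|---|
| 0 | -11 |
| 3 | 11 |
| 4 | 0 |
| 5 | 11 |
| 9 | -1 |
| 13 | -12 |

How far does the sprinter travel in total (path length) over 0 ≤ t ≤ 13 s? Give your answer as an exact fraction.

Total distance travelled is ∫|v| dt — sum the magnitudes of each area piece.
0–3 s: v = 0 at t = 1.5 s; triangle areas 8.25 + 8.25 = 16.5 m
3–4 s: |½(11 + 0)(1)| = 5.5 m
4–5 s: |½(0 + 11)(1)| = 5.5 m
5–9 s: v = 0 at t = 26/3 s; triangle areas 121/6 + 1/6 = 61/3 m
9–13 s: |½(-1 + -12)(4)| = 26 m
Total distance = 443/6 m

443/6 m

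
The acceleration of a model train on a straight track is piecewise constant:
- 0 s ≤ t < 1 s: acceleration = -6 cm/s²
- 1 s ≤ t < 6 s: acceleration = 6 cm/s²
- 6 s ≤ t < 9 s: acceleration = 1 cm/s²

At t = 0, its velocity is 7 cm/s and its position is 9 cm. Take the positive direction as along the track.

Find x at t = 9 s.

On each constant-a segment, Δv = aΔt and Δx = v₀Δt + ½aΔt²; chain segment to segment.
0–1 s: v starts 7 cm/s; Δx = 7·1 + ½·-6·1² = 4 cm; v ends 1 cm/s.
1–6 s: v starts 1 cm/s; Δx = 1·5 + ½·6·5² = 80 cm; v ends 31 cm/s.
6–9 s: v starts 31 cm/s; Δx = 31·3 + ½·1·3² = 97.5 cm; v ends 34 cm/s.
x(9) = 9 + Σ Δx = 190.5 cm.

190.5 cm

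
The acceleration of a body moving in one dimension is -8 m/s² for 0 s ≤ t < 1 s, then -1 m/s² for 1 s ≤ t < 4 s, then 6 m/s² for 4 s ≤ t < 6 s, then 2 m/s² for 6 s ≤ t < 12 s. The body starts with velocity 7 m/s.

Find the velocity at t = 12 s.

Δv equals the area under the a-t graph; then v = v₀ + Δv.
0–1 s: -8 × 1 = -8 m/s
1–4 s: -1 × 3 = -3 m/s
4–6 s: 6 × 2 = 12 m/s
6–12 s: 2 × 6 = 12 m/s
Δv = 13 m/s, so v(12) = 7 + (13) = 20 m/s.

20 m/s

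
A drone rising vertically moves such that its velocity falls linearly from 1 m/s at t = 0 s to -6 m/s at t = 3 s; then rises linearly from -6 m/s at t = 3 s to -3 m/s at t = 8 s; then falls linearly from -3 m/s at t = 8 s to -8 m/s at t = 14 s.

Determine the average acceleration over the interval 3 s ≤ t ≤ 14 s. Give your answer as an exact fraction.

Average acceleration = Δv/Δt = (-8 − -6)/(14 − 3) = -2/11 m/s².

-2/11 m/s²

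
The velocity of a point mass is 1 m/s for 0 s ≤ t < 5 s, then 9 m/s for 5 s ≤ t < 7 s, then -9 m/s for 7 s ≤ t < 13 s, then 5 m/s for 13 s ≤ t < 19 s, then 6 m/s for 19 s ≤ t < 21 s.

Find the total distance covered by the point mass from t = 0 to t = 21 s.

119 m

Total distance travelled is ∫|v| dt — sum the magnitudes of each area piece.
0–5 s: |1| × 5 = 5 m
5–7 s: |9| × 2 = 18 m
7–13 s: |-9| × 6 = 54 m
13–19 s: |5| × 6 = 30 m
19–21 s: |6| × 2 = 12 m
Total distance = 119 m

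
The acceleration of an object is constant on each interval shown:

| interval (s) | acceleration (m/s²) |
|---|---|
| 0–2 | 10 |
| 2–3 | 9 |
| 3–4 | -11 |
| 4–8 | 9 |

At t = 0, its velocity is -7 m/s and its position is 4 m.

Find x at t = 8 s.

160 m

On each constant-a segment, Δv = aΔt and Δx = v₀Δt + ½aΔt²; chain segment to segment.
0–2 s: v starts -7 m/s; Δx = -7·2 + ½·10·2² = 6 m; v ends 13 m/s.
2–3 s: v starts 13 m/s; Δx = 13·1 + ½·9·1² = 17.5 m; v ends 22 m/s.
3–4 s: v starts 22 m/s; Δx = 22·1 + ½·-11·1² = 16.5 m; v ends 11 m/s.
4–8 s: v starts 11 m/s; Δx = 11·4 + ½·9·4² = 116 m; v ends 47 m/s.
x(8) = 4 + Σ Δx = 160 m.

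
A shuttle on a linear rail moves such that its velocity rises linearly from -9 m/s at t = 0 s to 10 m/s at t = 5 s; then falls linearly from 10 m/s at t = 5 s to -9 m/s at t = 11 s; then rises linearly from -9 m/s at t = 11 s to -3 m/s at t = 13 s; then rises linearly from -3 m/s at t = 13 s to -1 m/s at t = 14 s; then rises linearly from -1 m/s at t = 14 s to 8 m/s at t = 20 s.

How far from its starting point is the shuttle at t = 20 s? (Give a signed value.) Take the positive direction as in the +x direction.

Net displacement equals the area under the velocity-time graph (areas below the axis count negative).
0–5 s: ½(-9 + 10)(5) = 2.5 m
5–11 s: ½(10 + -9)(6) = 3 m
11–13 s: ½(-9 + -3)(2) = -12 m
13–14 s: ½(-3 + -1)(1) = -2 m
14–20 s: ½(-1 + 8)(6) = 21 m
Net displacement = 12.5 m

12.5 m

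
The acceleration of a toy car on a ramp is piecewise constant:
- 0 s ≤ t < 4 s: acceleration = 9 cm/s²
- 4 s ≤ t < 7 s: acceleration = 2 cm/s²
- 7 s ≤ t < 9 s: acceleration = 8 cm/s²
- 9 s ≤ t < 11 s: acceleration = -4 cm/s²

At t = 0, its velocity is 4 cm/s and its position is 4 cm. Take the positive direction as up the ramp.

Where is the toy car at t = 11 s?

On each constant-a segment, Δv = aΔt and Δx = v₀Δt + ½aΔt²; chain segment to segment.
0–4 s: v starts 4 cm/s; Δx = 4·4 + ½·9·4² = 88 cm; v ends 40 cm/s.
4–7 s: v starts 40 cm/s; Δx = 40·3 + ½·2·3² = 129 cm; v ends 46 cm/s.
7–9 s: v starts 46 cm/s; Δx = 46·2 + ½·8·2² = 108 cm; v ends 62 cm/s.
9–11 s: v starts 62 cm/s; Δx = 62·2 + ½·-4·2² = 116 cm; v ends 54 cm/s.
x(11) = 4 + Σ Δx = 445 cm.

445 cm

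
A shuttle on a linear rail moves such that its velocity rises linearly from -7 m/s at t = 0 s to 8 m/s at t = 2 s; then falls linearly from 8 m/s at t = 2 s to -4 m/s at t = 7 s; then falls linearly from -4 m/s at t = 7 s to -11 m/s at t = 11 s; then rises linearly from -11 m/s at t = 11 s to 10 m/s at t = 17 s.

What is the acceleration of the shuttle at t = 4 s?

-2.4 m/s²

Acceleration is the slope of the v-t graph on 2–7 s: (-4 − 8)/(7 − 2) = -2.4 m/s².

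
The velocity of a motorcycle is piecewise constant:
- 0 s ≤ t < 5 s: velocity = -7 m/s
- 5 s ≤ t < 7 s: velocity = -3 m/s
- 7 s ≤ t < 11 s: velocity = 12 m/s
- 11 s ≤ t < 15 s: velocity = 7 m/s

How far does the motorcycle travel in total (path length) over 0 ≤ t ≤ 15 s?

117 m

Total distance travelled is ∫|v| dt — sum the magnitudes of each area piece.
0–5 s: |-7| × 5 = 35 m
5–7 s: |-3| × 2 = 6 m
7–11 s: |12| × 4 = 48 m
11–15 s: |7| × 4 = 28 m
Total distance = 117 m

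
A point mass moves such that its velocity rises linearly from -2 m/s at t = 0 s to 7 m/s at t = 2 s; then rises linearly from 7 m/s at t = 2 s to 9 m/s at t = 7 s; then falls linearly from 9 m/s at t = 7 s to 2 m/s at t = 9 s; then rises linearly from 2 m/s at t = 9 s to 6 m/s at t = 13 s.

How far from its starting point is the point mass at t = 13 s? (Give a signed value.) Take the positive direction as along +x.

Displacement is the signed area under the v-t curve.
0–2 s: ½(-2 + 7)(2) = 5 m
2–7 s: ½(7 + 9)(5) = 40 m
7–9 s: ½(9 + 2)(2) = 11 m
9–13 s: ½(2 + 6)(4) = 16 m
Net displacement = 72 m

72 m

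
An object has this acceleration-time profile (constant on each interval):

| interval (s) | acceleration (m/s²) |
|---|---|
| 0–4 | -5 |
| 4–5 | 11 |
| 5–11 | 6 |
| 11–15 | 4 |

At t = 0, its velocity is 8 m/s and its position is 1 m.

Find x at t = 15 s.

260.5 m

On each constant-a segment, Δv = aΔt and Δx = v₀Δt + ½aΔt²; chain segment to segment.
0–4 s: v starts 8 m/s; Δx = 8·4 + ½·-5·4² = -8 m; v ends -12 m/s.
4–5 s: v starts -12 m/s; Δx = -12·1 + ½·11·1² = -6.5 m; v ends -1 m/s.
5–11 s: v starts -1 m/s; Δx = -1·6 + ½·6·6² = 102 m; v ends 35 m/s.
11–15 s: v starts 35 m/s; Δx = 35·4 + ½·4·4² = 172 m; v ends 51 m/s.
x(15) = 1 + Σ Δx = 260.5 m.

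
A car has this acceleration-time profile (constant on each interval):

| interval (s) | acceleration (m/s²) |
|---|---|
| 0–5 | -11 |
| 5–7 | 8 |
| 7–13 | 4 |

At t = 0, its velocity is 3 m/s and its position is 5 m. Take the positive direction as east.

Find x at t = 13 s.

-349.5 m

On each constant-a segment, Δv = aΔt and Δx = v₀Δt + ½aΔt²; chain segment to segment.
0–5 s: v starts 3 m/s; Δx = 3·5 + ½·-11·5² = -122.5 m; v ends -52 m/s.
5–7 s: v starts -52 m/s; Δx = -52·2 + ½·8·2² = -88 m; v ends -36 m/s.
7–13 s: v starts -36 m/s; Δx = -36·6 + ½·4·6² = -144 m; v ends -12 m/s.
x(13) = 5 + Σ Δx = -349.5 m.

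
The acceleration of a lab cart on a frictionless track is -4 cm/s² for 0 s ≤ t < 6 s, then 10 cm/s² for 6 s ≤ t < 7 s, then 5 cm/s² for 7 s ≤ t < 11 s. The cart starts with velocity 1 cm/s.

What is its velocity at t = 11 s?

Δv equals the area under the a-t graph; then v = v₀ + Δv.
0–6 s: -4 × 6 = -24 cm/s
6–7 s: 10 × 1 = 10 cm/s
7–11 s: 5 × 4 = 20 cm/s
Δv = 6 cm/s, so v(11) = 1 + (6) = 7 cm/s.

7 cm/s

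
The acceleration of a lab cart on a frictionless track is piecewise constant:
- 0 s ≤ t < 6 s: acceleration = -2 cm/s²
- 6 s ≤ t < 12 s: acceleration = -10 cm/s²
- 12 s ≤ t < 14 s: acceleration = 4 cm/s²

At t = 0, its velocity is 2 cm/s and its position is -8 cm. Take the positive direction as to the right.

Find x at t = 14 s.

On each constant-a segment, Δv = aΔt and Δx = v₀Δt + ½aΔt²; chain segment to segment.
0–6 s: v starts 2 cm/s; Δx = 2·6 + ½·-2·6² = -24 cm; v ends -10 cm/s.
6–12 s: v starts -10 cm/s; Δx = -10·6 + ½·-10·6² = -240 cm; v ends -70 cm/s.
12–14 s: v starts -70 cm/s; Δx = -70·2 + ½·4·2² = -132 cm; v ends -62 cm/s.
x(14) = -8 + Σ Δx = -404 cm.

-404 cm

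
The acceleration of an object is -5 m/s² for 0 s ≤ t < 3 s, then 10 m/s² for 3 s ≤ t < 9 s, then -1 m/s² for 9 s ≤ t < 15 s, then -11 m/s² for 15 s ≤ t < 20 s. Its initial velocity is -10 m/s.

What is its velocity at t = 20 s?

Δv equals the area under the a-t graph; then v = v₀ + Δv.
0–3 s: -5 × 3 = -15 m/s
3–9 s: 10 × 6 = 60 m/s
9–15 s: -1 × 6 = -6 m/s
15–20 s: -11 × 5 = -55 m/s
Δv = -16 m/s, so v(20) = -10 + (-16) = -26 m/s.

-26 m/s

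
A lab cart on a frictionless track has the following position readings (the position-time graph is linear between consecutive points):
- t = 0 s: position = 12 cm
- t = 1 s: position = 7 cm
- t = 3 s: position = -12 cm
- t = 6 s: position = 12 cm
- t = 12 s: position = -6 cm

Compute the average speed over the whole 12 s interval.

5.5 cm/s

Average speed = (total path length)/(elapsed time); on a piecewise-linear x-t graph the path length is Σ|Δx|.
0–1 s: |Δx| = |7 − 12| = 5 cm
1–3 s: |Δx| = |-12 − 7| = 19 cm
3–6 s: |Δx| = |12 − -12| = 24 cm
6–12 s: |Δx| = |-6 − 12| = 18 cm
Total path = 66 cm; average speed = 66/12 = 5.5 cm/s.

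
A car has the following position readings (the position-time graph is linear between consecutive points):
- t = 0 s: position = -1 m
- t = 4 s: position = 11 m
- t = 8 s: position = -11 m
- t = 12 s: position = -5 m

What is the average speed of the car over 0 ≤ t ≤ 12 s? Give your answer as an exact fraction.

Average speed = (total path length)/(elapsed time); on a piecewise-linear x-t graph the path length is Σ|Δx|.
0–4 s: |Δx| = |11 − -1| = 12 m
4–8 s: |Δx| = |-11 − 11| = 22 m
8–12 s: |Δx| = |-5 − -11| = 6 m
Total path = 40 m; average speed = 40/12 = 10/3 m/s.

10/3 m/s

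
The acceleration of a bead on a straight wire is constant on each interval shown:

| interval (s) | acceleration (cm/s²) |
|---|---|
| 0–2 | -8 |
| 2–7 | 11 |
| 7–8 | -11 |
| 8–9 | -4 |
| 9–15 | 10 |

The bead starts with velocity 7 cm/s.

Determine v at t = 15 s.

91 cm/s

Δv equals the area under the a-t graph; then v = v₀ + Δv.
0–2 s: -8 × 2 = -16 cm/s
2–7 s: 11 × 5 = 55 cm/s
7–8 s: -11 × 1 = -11 cm/s
8–9 s: -4 × 1 = -4 cm/s
9–15 s: 10 × 6 = 60 cm/s
Δv = 84 cm/s, so v(15) = 7 + (84) = 91 cm/s.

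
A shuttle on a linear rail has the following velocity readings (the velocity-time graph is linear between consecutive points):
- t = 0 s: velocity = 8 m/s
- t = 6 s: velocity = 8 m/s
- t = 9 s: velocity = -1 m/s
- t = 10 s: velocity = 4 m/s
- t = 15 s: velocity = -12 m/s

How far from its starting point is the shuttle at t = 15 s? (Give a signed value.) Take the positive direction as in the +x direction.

Displacement is the signed area under the v-t curve.
0–6 s: 8 × 6 = 48 m
6–9 s: ½(8 + -1)(3) = 10.5 m
9–10 s: ½(-1 + 4)(1) = 1.5 m
10–15 s: ½(4 + -12)(5) = -20 m
Net displacement = 40 m

40 m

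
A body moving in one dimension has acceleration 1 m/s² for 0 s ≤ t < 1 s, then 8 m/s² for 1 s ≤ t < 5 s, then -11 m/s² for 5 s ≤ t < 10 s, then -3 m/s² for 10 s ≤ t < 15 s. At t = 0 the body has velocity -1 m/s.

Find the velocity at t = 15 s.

Δv equals the area under the a-t graph; then v = v₀ + Δv.
0–1 s: 1 × 1 = 1 m/s
1–5 s: 8 × 4 = 32 m/s
5–10 s: -11 × 5 = -55 m/s
10–15 s: -3 × 5 = -15 m/s
Δv = -37 m/s, so v(15) = -1 + (-37) = -38 m/s.

-38 m/s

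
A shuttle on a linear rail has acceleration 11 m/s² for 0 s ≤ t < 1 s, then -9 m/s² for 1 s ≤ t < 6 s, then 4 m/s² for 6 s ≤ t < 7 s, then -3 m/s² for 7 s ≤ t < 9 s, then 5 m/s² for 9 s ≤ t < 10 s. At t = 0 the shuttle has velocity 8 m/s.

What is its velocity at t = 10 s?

Δv equals the area under the a-t graph; then v = v₀ + Δv.
0–1 s: 11 × 1 = 11 m/s
1–6 s: -9 × 5 = -45 m/s
6–7 s: 4 × 1 = 4 m/s
7–9 s: -3 × 2 = -6 m/s
9–10 s: 5 × 1 = 5 m/s
Δv = -31 m/s, so v(10) = 8 + (-31) = -23 m/s.

-23 m/s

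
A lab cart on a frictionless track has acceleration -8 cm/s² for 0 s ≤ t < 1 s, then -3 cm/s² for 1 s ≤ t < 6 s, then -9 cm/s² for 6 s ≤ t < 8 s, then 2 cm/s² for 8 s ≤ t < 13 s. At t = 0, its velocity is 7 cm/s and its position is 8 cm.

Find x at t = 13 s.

On each constant-a segment, Δv = aΔt and Δx = v₀Δt + ½aΔt²; chain segment to segment.
0–1 s: v starts 7 cm/s; Δx = 7·1 + ½·-8·1² = 3 cm; v ends -1 cm/s.
1–6 s: v starts -1 cm/s; Δx = -1·5 + ½·-3·5² = -42.5 cm; v ends -16 cm/s.
6–8 s: v starts -16 cm/s; Δx = -16·2 + ½·-9·2² = -50 cm; v ends -34 cm/s.
8–13 s: v starts -34 cm/s; Δx = -34·5 + ½·2·5² = -145 cm; v ends -24 cm/s.
x(13) = 8 + Σ Δx = -226.5 cm.

-226.5 cm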